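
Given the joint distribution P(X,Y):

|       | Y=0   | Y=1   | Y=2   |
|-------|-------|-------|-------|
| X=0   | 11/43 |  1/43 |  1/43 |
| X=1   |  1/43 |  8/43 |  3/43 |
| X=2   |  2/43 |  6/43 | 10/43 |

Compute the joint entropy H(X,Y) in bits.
2.6928 bits

H(X,Y) = -Σ_{x,y} P(x,y) log₂ P(x,y). Per-cell terms -P(x,y)·log₂P(x,y):
  X=0: 0.50314, 0.12619, 0.12619
  X=1: 0.12619, 0.45140, 0.26800
  X=2: 0.20587, 0.39646, 0.48938
Sum of the 9 terms: H(X,Y) = 2.6928 bits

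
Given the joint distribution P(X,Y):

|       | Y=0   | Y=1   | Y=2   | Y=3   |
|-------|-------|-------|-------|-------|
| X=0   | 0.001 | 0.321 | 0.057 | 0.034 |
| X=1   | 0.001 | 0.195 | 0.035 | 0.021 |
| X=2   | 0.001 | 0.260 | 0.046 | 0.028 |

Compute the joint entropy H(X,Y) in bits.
2.5579 bits

H(X,Y) = -Σ_{x,y} P(x,y) log₂ P(x,y). Per-cell terms -P(x,y)·log₂P(x,y):
  X=0: 0.0100, 0.5262, 0.2356, 0.1659
  X=1: 0.0100, 0.4599, 0.1693, 0.1170
  X=2: 0.0100, 0.5053, 0.2043, 0.1444
Sum of the 12 terms: H(X,Y) = 2.5579 bits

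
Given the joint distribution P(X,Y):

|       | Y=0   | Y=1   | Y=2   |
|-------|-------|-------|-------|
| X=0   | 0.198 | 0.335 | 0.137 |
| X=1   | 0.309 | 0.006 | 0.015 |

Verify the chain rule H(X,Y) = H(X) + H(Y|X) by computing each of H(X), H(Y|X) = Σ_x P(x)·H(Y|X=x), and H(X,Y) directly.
H(X) = 0.9149 bits, H(Y|X) = 1.1278 bits, H(X,Y) = 2.0428 bits

Marginal of X (row sums):
  P(X=0) = 0.198 + 0.335 + 0.137 = 0.670
  P(X=1) = 0.309 + 0.006 + 0.015 = 0.330
H(X) = -[0.670·log₂(0.670) + 0.330·log₂(0.330)]
  = 0.3871 + 0.5278 = 0.9149 bits

H(Y|X) = Σ_x P(x)·H(Y|X=x):
  X=0: P(X=0) = 0.670, P(Y|X=0) = (99/335, 1/2, 137/670) → H(Y|X=0) = 1.4880
  X=1: P(X=1) = 0.330, P(Y|X=1) = (103/110, 1/55, 1/22) → H(Y|X=1) = 0.3966
H(Y|X) = 0.670·1.4880 + 0.330·0.3966 = 1.1278 bits

H(X,Y) = -Σ_{x,y} P(x,y) log₂ P(x,y). Per-cell terms -P(x,y)·log₂P(x,y):
  X=0: 0.4626, 0.5286, 0.3929
  X=1: 0.5235, 0.0443, 0.0909
Sum of the 6 terms: H(X,Y) = 2.0428 bits

Chain rule check:
  H(X) + H(Y|X) = 0.9149 + 1.1278 = 2.0427 bits
  H(X,Y) = 2.0428 bits
✓ Chain rule verified (Δ = 0.0001 is 4-dp rounding noise: each of the three values was rounded independently).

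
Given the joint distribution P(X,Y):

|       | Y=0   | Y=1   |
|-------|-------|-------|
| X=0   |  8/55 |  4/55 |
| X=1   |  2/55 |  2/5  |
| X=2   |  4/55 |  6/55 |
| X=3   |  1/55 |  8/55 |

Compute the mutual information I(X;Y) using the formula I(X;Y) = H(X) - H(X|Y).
0.2055 bits

I(X;Y) = H(X) - H(X|Y)

Marginal of X (row sums):
  P(X=0) = 8/55 + 4/55 = 12/55
  P(X=1) = 2/55 + 2/5 = 24/55
  P(X=2) = 4/55 + 6/55 = 2/11
  P(X=3) = 1/55 + 8/55 = 9/55
H(X) = -[(12/55)·log₂(12/55) + (24/55)·log₂(24/55) + (2/11)·log₂(2/11) + (9/55)·log₂(9/55)]
  = 0.47921 + 0.52206 + 0.44717 + 0.42733 = 1.87577 bits

Marginal of Y (column sums):
  P(Y=0) = 8/55 + 2/55 + 4/55 + 1/55 = 3/11
  P(Y=1) = 4/55 + 2/5 + 6/55 + 8/55 = 8/11
H(X|Y) = Σ_y P(y)·H(X|Y=y):
  Y=0: P(Y=0) = 3/11, P(X|Y=0) = (8/15, 2/15, 4/15, 1/15) → H(X|Y=0) = 1.64022
  Y=1: P(Y=1) = 8/11, P(X|Y=1) = (1/10, 11/20, 3/20, 1/5) → H(X|Y=1) = 1.68150
H(X|Y) = (3/11)·1.64022 + (8/11)·1.68150 = 1.67024 bits

I(X;Y) = H(X) - H(X|Y) = 1.87577 - 1.67024 = 0.2055 bits

Cross-check via I(X;Y) = H(X) + H(Y) - H(X,Y): computing H(Y) from the column sums and H(X,Y) from the 8 cells in the same way gives H(Y) = 0.84535 bits and H(X,Y) = 2.51559 bits, so
I(X;Y) = 1.87577 + 0.84535 - 2.51559 = 0.2055 bits ✓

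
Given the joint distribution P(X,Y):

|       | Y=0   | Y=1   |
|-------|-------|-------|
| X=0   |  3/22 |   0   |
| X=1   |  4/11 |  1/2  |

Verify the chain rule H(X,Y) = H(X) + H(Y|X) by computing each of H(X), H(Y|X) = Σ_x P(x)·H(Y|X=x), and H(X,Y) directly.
H(X) = 0.5746 bits, H(Y|X) = 0.8480 bits, H(X,Y) = 1.4227 bits

Marginal of X (row sums):
  P(X=0) = 3/22 + 0 = 3/22
  P(X=1) = 4/11 + 1/2 = 19/22
H(X) = -[(3/22)·log₂(3/22) + (19/22)·log₂(19/22)]
  = 0.39197 + 0.18266 = 0.5746 bits

H(Y|X) = Σ_x P(x)·H(Y|X=x):
  X=0: P(X=0) = 3/22, P(Y|X=0) = (1, 0) → H(Y|X=0) = 0.00000
  X=1: P(X=1) = 19/22, P(Y|X=1) = (8/19, 11/19) → H(Y|X=1) = 0.98194
H(Y|X) = (3/22)·0.00000 + (19/22)·0.98194 = 0.8480 bits

H(X,Y) = -Σ_{x,y} P(x,y) log₂ P(x,y). Per-cell terms -P(x,y)·log₂P(x,y):
  X=0: 0.39197, 0.00000
  X=1: 0.53070, 0.50000
  (cells with P = 0 contribute 0)
Sum of the 4 terms: H(X,Y) = 1.4227 bits

Chain rule check:
  H(X) + H(Y|X) = 0.5746 + 0.8480 = 1.4226 bits
  H(X,Y) = 1.4227 bits
✓ Chain rule verified (Δ = 0.0001 is 4-dp rounding noise: each of the three values was rounded independently).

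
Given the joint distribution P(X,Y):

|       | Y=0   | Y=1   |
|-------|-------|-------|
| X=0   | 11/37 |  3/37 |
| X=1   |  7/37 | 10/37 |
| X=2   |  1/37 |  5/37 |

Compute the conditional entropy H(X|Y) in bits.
1.3103 bits

H(X|Y) = H(X,Y) - H(Y)

H(X,Y) = -Σ_{x,y} P(x,y) log₂ P(x,y). Per-cell terms -P(x,y)·log₂P(x,y):
  X=0: 0.520277, 0.293878
  X=1: 0.454451, 0.510142
  X=2: 0.140796, 0.390206
Sum of the 6 terms: H(X,Y) = 2.30975 bits

Marginal of Y (column sums):
  P(Y=0) = 11/37 + 7/37 + 1/37 = 19/37
  P(Y=1) = 3/37 + 10/37 + 5/37 = 18/37
H(Y) = -[(19/37)·log₂(19/37) + (18/37)·log₂(18/37)]
  = 0.493757 + 0.505717 = 0.99947 bits

H(X|Y) = H(X,Y) - H(Y) = 2.30975 - 0.99947 = 1.3103 bits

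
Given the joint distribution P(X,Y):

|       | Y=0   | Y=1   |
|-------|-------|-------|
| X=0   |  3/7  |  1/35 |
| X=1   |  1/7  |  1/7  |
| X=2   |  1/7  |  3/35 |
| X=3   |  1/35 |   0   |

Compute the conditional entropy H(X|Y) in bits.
1.5015 bits

H(X|Y) = H(X,Y) - H(Y)

H(X,Y) = -Σ_{x,y} P(x,y) log₂ P(x,y). Per-cell terms -P(x,y)·log₂P(x,y):
  X=0: 0.52388, 0.14655
  X=1: 0.40105, 0.40105
  X=2: 0.40105, 0.30380
  X=3: 0.14655, 0.00000
  (cells with P = 0 contribute 0)
Sum of the 8 terms: H(X,Y) = 2.3239 bits

Marginal of Y (column sums):
  P(Y=0) = 3/7 + 1/7 + 1/7 + 1/35 = 26/35
  P(Y=1) = 1/35 + 1/7 + 3/35 + 0 = 9/35
H(Y) = -[(26/35)·log₂(26/35) + (9/35)·log₂(9/35)]
  = 0.31857 + 0.50383 = 0.8224 bits

H(X|Y) = H(X,Y) - H(Y) = 2.3239 - 0.8224 = 1.5015 bits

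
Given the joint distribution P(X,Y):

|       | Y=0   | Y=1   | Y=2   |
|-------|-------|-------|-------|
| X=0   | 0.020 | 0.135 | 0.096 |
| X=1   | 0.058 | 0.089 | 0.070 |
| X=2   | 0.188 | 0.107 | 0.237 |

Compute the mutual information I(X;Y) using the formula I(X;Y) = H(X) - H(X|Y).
0.0924 bits

I(X;Y) = H(X) - H(X|Y)

Marginal of X (row sums):
  P(X=0) = 0.020 + 0.135 + 0.096 = 0.251
  P(X=1) = 0.058 + 0.089 + 0.070 = 0.217
  P(X=2) = 0.188 + 0.107 + 0.237 = 0.532
H(X) = -[0.251·log₂(0.251) + 0.217·log₂(0.217) + 0.532·log₂(0.532)]
  = 0.50055 + 0.47832 + 0.48439 = 1.46326 bits

Marginal of Y (column sums):
  P(Y=0) = 0.020 + 0.058 + 0.188 = 0.266
  P(Y=1) = 0.135 + 0.089 + 0.107 = 0.331
  P(Y=2) = 0.096 + 0.070 + 0.237 = 0.403
H(X|Y) = Σ_y P(y)·H(X|Y=y):
  Y=0: P(Y=0) = 0.266, P(X|Y=0) = (10/133, 29/133, 94/133) → H(X|Y=0) = 1.11369
  Y=1: P(Y=1) = 0.331, P(X|Y=1) = (135/331, 89/331, 107/331) → H(X|Y=1) = 1.56390
  Y=2: P(Y=2) = 0.403, P(X|Y=2) = (96/403, 70/403, 237/403) → H(X|Y=2) = 1.38208
H(X|Y) = 0.266·1.11369 + 0.331·1.56390 + 0.403·1.38208 = 1.37087 bits

I(X;Y) = H(X) - H(X|Y) = 1.46326 - 1.37087 = 0.0924 bits

Cross-check via I(X;Y) = H(X) + H(Y) - H(X,Y): computing H(Y) from the column sums and H(X,Y) from the 9 cells in the same way gives H(Y) = 1.56456 bits and H(X,Y) = 2.93543 bits, so
I(X;Y) = 1.46326 + 1.56456 - 2.93543 = 0.0924 bits ✓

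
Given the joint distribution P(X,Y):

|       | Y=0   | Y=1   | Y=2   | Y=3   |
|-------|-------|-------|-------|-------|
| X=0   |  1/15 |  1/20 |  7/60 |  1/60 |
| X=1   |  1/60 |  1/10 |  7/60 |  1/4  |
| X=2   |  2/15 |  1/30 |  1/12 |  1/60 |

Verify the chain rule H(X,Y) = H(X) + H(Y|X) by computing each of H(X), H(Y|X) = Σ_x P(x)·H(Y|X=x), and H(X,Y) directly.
H(X) = 1.5155 bits, H(Y|X) = 1.6617 bits, H(X,Y) = 3.1772 bits

Marginal of X (row sums):
  P(X=0) = 1/15 + 1/20 + 7/60 + 1/60 = 1/4
  P(X=1) = 1/60 + 1/10 + 7/60 + 1/4 = 29/60
  P(X=2) = 2/15 + 1/30 + 1/12 + 1/60 = 4/15
H(X) = -[(1/4)·log₂(1/4) + (29/60)·log₂(29/60) + (4/15)·log₂(4/15)]
  = 0.50000 + 0.50697 + 0.50850 = 1.5155 bits

H(Y|X) = Σ_x P(x)·H(Y|X=x):
  X=0: P(X=0) = 1/4, P(Y|X=0) = (4/15, 1/5, 7/15, 1/15) → H(Y|X=0) = 1.74647
  X=1: P(X=1) = 29/60, P(Y|X=1) = (1/29, 6/29, 7/29, 15/29) → H(Y|X=1) = 1.62472
  X=2: P(X=2) = 4/15, P(Y|X=2) = (1/2, 1/8, 5/16, 1/16) → H(Y|X=2) = 1.64940
H(Y|X) = (1/4)·1.74647 + (29/60)·1.62472 + (4/15)·1.64940 = 1.6617 bits

H(X,Y) = -Σ_{x,y} P(x,y) log₂ P(x,y). Per-cell terms -P(x,y)·log₂P(x,y):
  X=0: 0.26046, 0.21610, 0.36161, 0.09845
  X=1: 0.09845, 0.33219, 0.36161, 0.50000
  X=2: 0.38759, 0.16356, 0.29875, 0.09845
Sum of the 12 terms: H(X,Y) = 3.1772 bits

Chain rule check:
  H(X) + H(Y|X) = 1.5155 + 1.6617 = 3.1772 bits
  H(X,Y) = 3.1772 bits
✓ Chain rule verified.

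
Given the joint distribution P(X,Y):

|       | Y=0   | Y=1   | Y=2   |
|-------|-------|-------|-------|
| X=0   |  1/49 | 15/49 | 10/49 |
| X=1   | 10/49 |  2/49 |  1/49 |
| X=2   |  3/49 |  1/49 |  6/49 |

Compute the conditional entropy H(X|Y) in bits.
1.0315 bits

H(X|Y) = H(X,Y) - H(Y)

H(X,Y) = -Σ_{x,y} P(x,y) log₂ P(x,y). Per-cell terms -P(x,y)·log₂P(x,y):
  X=0: 0.1146, 0.5228, 0.4679
  X=1: 0.4679, 0.1884, 0.1146
  X=2: 0.2467, 0.1146, 0.3710
Sum of the 9 terms: H(X,Y) = 2.6085 bits

Marginal of Y (column sums):
  P(Y=0) = 1/49 + 10/49 + 3/49 = 2/7
  P(Y=1) = 15/49 + 2/49 + 1/49 = 18/49
  P(Y=2) = 10/49 + 1/49 + 6/49 = 17/49
H(Y) = -[(2/7)·log₂(2/7) + (18/49)·log₂(18/49) + (17/49)·log₂(17/49)]
  = 0.5164 + 0.5307 + 0.5299 = 1.5770 bits

H(X|Y) = H(X,Y) - H(Y) = 2.6085 - 1.5770 = 1.0315 bits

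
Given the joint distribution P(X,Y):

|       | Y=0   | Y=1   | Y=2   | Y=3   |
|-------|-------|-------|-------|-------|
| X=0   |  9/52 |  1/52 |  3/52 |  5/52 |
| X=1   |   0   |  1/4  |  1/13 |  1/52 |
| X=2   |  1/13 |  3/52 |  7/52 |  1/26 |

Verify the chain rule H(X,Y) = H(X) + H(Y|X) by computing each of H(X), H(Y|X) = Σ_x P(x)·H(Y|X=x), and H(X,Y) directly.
H(X) = 1.5828 bits, H(Y|X) = 1.5137 bits, H(X,Y) = 3.0965 bits

Marginal of X (row sums):
  P(X=0) = 9/52 + 1/52 + 3/52 + 5/52 = 9/26
  P(X=1) = 0 + 1/4 + 1/13 + 1/52 = 9/26
  P(X=2) = 1/13 + 3/52 + 7/52 + 1/26 = 4/13
H(X) = -[(9/26)·log₂(9/26) + (9/26)·log₂(9/26) + (4/13)·log₂(4/13)]
  = 0.52979 + 0.52979 + 0.52321 = 1.5828 bits

H(Y|X) = Σ_x P(x)·H(Y|X=x):
  X=0: P(X=0) = 9/26, P(Y|X=0) = (1/2, 1/18, 1/6, 5/18) → H(Y|X=0) = 1.67582
  X=1: P(X=1) = 9/26, P(Y|X=1) = (0, 13/18, 2/9, 1/18) → H(Y|X=1) = 1.05294
  X=2: P(X=2) = 4/13, P(Y|X=2) = (1/4, 3/16, 7/16, 1/8) → H(Y|X=2) = 1.84960
H(Y|X) = (9/26)·1.67582 + (9/26)·1.05294 + (4/13)·1.84960 = 1.5137 bits

H(X,Y) = -Σ_{x,y} P(x,y) log₂ P(x,y). Per-cell terms -P(x,y)·log₂P(x,y):
  X=0: 0.43797, 0.10962, 0.23743, 0.32486
  X=1: 0.00000, 0.50000, 0.28465, 0.10962
  X=2: 0.28465, 0.23743, 0.38945, 0.18079
  (cells with P = 0 contribute 0)
Sum of the 12 terms: H(X,Y) = 3.0965 bits

Chain rule check:
  H(X) + H(Y|X) = 1.5828 + 1.5137 = 3.0965 bits
  H(X,Y) = 3.0965 bits
✓ Chain rule verified.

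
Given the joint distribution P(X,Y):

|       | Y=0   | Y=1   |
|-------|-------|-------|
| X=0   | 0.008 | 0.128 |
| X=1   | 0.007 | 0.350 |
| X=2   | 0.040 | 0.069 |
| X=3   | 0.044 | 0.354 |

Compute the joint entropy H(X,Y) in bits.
2.1961 bits

H(X,Y) = -Σ_{x,y} P(x,y) log₂ P(x,y). Per-cell terms -P(x,y)·log₂P(x,y):
  X=0: 0.05573, 0.37962
  X=1: 0.05011, 0.53010
  X=2: 0.18575, 0.26615
  X=3: 0.19828, 0.53036
Sum of the 8 terms: H(X,Y) = 2.1961 bits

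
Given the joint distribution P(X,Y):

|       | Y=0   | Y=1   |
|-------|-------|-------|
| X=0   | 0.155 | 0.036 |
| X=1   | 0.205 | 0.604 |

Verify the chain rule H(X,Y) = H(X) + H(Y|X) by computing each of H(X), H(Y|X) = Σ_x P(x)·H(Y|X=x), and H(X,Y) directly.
H(X) = 0.7036 bits, H(Y|X) = 0.7940 bits, H(X,Y) = 1.4976 bits

Marginal of X (row sums):
  P(X=0) = 0.155 + 0.036 = 0.191
  P(X=1) = 0.205 + 0.604 = 0.809
H(X) = -[0.191·log₂(0.191) + 0.809·log₂(0.809)]
  = 0.4562 + 0.2474 = 0.7036 bits

H(Y|X) = Σ_x P(x)·H(Y|X=x):
  X=0: P(X=0) = 0.191, P(Y|X=0) = (155/191, 36/191) → H(Y|X=0) = 0.6983
  X=1: P(X=1) = 0.809, P(Y|X=1) = (205/809, 604/809) → H(Y|X=1) = 0.8166
H(Y|X) = 0.191·0.6983 + 0.809·0.8166 = 0.7940 bits

H(X,Y) = -Σ_{x,y} P(x,y) log₂ P(x,y). Per-cell terms -P(x,y)·log₂P(x,y):
  X=0: 0.4169, 0.1727
  X=1: 0.4687, 0.4393
Sum of the 4 terms: H(X,Y) = 1.4976 bits

Chain rule check:
  H(X) + H(Y|X) = 0.7036 + 0.7940 = 1.4976 bits
  H(X,Y) = 1.4976 bits
✓ Chain rule verified.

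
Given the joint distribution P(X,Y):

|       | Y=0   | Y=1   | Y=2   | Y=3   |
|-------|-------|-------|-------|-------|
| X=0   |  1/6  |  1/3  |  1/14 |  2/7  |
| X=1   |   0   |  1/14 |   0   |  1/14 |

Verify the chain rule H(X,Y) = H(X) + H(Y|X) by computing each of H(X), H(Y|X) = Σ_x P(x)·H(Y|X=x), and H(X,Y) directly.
H(X) = 0.5917 bits, H(Y|X) = 1.6997 bits, H(X,Y) = 2.2914 bits

Marginal of X (row sums):
  P(X=0) = 1/6 + 1/3 + 1/14 + 2/7 = 6/7
  P(X=1) = 0 + 1/14 + 0 + 1/14 = 1/7
H(X) = -[(6/7)·log₂(6/7) + (1/7)·log₂(1/7)]
  = 0.19062 + 0.40105 = 0.5917 bits

H(Y|X) = Σ_x P(x)·H(Y|X=x):
  X=0: P(X=0) = 6/7, P(Y|X=0) = (7/36, 7/18, 1/12, 1/3) → H(Y|X=0) = 1.81634
  X=1: P(X=1) = 1/7, P(Y|X=1) = (0, 1/2, 0, 1/2) → H(Y|X=1) = 1.00000
H(Y|X) = (6/7)·1.81634 + (1/7)·1.00000 = 1.6997 bits

H(X,Y) = -Σ_{x,y} P(x,y) log₂ P(x,y). Per-cell terms -P(x,y)·log₂P(x,y):
  X=0: 0.43083, 0.52832, 0.27195, 0.51639
  X=1: 0.00000, 0.27195, 0.00000, 0.27195
  (cells with P = 0 contribute 0)
Sum of the 8 terms: H(X,Y) = 2.2914 bits

Chain rule check:
  H(X) + H(Y|X) = 0.5917 + 1.6997 = 2.2914 bits
  H(X,Y) = 2.2914 bits
✓ Chain rule verified.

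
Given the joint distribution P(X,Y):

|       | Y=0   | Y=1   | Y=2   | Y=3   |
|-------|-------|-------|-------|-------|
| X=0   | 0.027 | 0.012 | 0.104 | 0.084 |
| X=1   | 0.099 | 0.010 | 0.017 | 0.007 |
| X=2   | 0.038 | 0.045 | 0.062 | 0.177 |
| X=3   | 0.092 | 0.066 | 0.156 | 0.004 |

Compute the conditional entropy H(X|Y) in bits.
1.5705 bits

H(X|Y) = H(X,Y) - H(Y)

H(X,Y) = -Σ_{x,y} P(x,y) log₂ P(x,y). Per-cell terms -P(x,y)·log₂P(x,y):
  X=0: 0.1407, 0.0766, 0.3396, 0.3002
  X=1: 0.3303, 0.0664, 0.0999, 0.0501
  X=2: 0.1793, 0.2013, 0.2487, 0.4422
  X=3: 0.3167, 0.2588, 0.4181, 0.0319
Sum of the 16 terms: H(X,Y) = 3.5008 bits

Marginal of Y (column sums):
  P(Y=0) = 0.027 + 0.099 + 0.038 + 0.092 = 0.256
  P(Y=1) = 0.012 + 0.010 + 0.045 + 0.066 = 0.133
  P(Y=2) = 0.104 + 0.017 + 0.062 + 0.156 = 0.339
  P(Y=3) = 0.084 + 0.007 + 0.177 + 0.004 = 0.272
H(Y) = -[0.256·log₂(0.256) + 0.133·log₂(0.133) + 0.339·log₂(0.339) + 0.272·log₂(0.272)]
  = 0.5032 + 0.3871 + 0.5291 + 0.5109 = 1.9303 bits

H(X|Y) = H(X,Y) - H(Y) = 3.5008 - 1.9303 = 1.5705 bits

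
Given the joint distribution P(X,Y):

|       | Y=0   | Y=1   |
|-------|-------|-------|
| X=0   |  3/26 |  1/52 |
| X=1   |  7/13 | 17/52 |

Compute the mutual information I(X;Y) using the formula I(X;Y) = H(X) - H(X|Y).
0.0232 bits

I(X;Y) = H(X) - H(X|Y)

Marginal of X (row sums):
  P(X=0) = 3/26 + 1/52 = 7/52
  P(X=1) = 7/13 + 17/52 = 45/52
H(X) = -[(7/52)·log₂(7/52) + (45/52)·log₂(45/52)]
  = 0.389454 + 0.180508 = 0.56996 bits

Marginal of Y (column sums):
  P(Y=0) = 3/26 + 7/13 = 17/26
  P(Y=1) = 1/52 + 17/52 = 9/26
H(X|Y) = Σ_y P(y)·H(X|Y=y):
  Y=0: P(Y=0) = 17/26, P(X|Y=0) = (3/17, 14/17) → H(X|Y=0) = 0.672295
  Y=1: P(Y=1) = 9/26, P(X|Y=1) = (1/18, 17/18) → H(X|Y=1) = 0.309543
H(X|Y) = (17/26)·0.672295 + (9/26)·0.309543 = 0.54673 bits

I(X;Y) = H(X) - H(X|Y) = 0.56996 - 0.54673 = 0.0232 bits

Cross-check via I(X;Y) = H(X) + H(Y) - H(X,Y): computing H(Y) from the column sums and H(X,Y) from the 4 cells in the same way gives H(Y) = 0.93059 bits and H(X,Y) = 1.47731 bits, so
I(X;Y) = 0.56996 + 0.93059 - 1.47731 = 0.0232 bits ✓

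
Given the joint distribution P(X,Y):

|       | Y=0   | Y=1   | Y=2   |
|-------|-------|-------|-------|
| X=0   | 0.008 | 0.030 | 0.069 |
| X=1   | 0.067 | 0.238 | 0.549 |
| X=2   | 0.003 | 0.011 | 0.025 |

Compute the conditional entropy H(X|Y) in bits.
0.7220 bits

H(X|Y) = H(X,Y) - H(Y)

H(X,Y) = -Σ_{x,y} P(x,y) log₂ P(x,y). Per-cell terms -P(x,y)·log₂P(x,y):
  X=0: 0.055726, 0.151767, 0.266151
  X=1: 0.261280, 0.492890, 0.474952
  X=2: 0.025142, 0.071570, 0.133048
Sum of the 9 terms: H(X,Y) = 1.932526 bits

Marginal of Y (column sums):
  P(Y=0) = 0.008 + 0.067 + 0.003 = 0.078
  P(Y=1) = 0.030 + 0.238 + 0.011 = 0.279
  P(Y=2) = 0.069 + 0.549 + 0.025 = 0.643
H(Y) = -[0.078·log₂(0.078) + 0.279·log₂(0.279) + 0.643·log₂(0.643)]
  = 0.287070 + 0.513824 + 0.409661 = 1.210555 bits

H(X|Y) = H(X,Y) - H(Y) = 1.932526 - 1.210555 = 0.7220 bits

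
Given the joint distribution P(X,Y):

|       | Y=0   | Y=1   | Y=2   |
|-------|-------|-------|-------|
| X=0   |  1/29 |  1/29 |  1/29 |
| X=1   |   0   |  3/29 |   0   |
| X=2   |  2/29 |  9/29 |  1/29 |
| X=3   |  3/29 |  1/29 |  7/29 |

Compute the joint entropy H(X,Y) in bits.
2.7997 bits

H(X,Y) = -Σ_{x,y} P(x,y) log₂ P(x,y). Per-cell terms -P(x,y)·log₂P(x,y):
  X=0: 0.1675, 0.1675, 0.1675
  X=1: 0.0000, 0.3386, 0.0000
  X=2: 0.2661, 0.5239, 0.1675
  X=3: 0.3386, 0.1675, 0.4950
  (cells with P = 0 contribute 0)
Sum of the 12 terms: H(X,Y) = 2.7997 bits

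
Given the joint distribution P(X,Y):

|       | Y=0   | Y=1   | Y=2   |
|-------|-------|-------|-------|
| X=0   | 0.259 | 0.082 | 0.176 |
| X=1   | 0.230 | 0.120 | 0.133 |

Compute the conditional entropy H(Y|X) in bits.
1.4844 bits

H(Y|X) = H(X,Y) - H(X)

H(X,Y) = -Σ_{x,y} P(x,y) log₂ P(x,y). Per-cell terms -P(x,y)·log₂P(x,y):
  X=0: 0.50478, 0.29588, 0.44112
  X=1: 0.48767, 0.36707, 0.38710
Sum of the 6 terms: H(X,Y) = 2.4836 bits

Marginal of X (row sums):
  P(X=0) = 0.259 + 0.082 + 0.176 = 0.517
  P(X=1) = 0.230 + 0.120 + 0.133 = 0.483
H(X) = -[0.517·log₂(0.517) + 0.483·log₂(0.483)]
  = 0.49206 + 0.50710 = 0.9992 bits

H(Y|X) = H(X,Y) - H(X) = 2.4836 - 0.9992 = 1.4844 bits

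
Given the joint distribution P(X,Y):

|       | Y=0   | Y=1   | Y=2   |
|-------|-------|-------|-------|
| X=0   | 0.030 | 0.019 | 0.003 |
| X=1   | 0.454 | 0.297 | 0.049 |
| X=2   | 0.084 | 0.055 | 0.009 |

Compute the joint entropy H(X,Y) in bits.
2.1276 bits

H(X,Y) = -Σ_{x,y} P(x,y) log₂ P(x,y). Per-cell terms -P(x,y)·log₂P(x,y):
  X=0: 0.1518, 0.1086, 0.0251
  X=1: 0.5172, 0.5202, 0.2132
  X=2: 0.3002, 0.2301, 0.0612
Sum of the 9 terms: H(X,Y) = 2.1276 bits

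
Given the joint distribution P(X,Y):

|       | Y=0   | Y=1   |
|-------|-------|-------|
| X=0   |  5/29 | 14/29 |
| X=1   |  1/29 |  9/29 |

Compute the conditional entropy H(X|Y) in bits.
0.9003 bits

H(X|Y) = H(X,Y) - H(Y)

H(X,Y) = -Σ_{x,y} P(x,y) log₂ P(x,y). Per-cell terms -P(x,y)·log₂P(x,y):
  X=0: 0.43725, 0.50720
  X=1: 0.16752, 0.52388
Sum of the 4 terms: H(X,Y) = 1.63585 bits

Marginal of Y (column sums):
  P(Y=0) = 5/29 + 1/29 = 6/29
  P(Y=1) = 14/29 + 9/29 = 23/29
H(Y) = -[(6/29)·log₂(6/29) + (23/29)·log₂(23/29)]
  = 0.47028 + 0.26523 = 0.73551 bits

H(X|Y) = H(X,Y) - H(Y) = 1.63585 - 0.73551 = 0.9003 bits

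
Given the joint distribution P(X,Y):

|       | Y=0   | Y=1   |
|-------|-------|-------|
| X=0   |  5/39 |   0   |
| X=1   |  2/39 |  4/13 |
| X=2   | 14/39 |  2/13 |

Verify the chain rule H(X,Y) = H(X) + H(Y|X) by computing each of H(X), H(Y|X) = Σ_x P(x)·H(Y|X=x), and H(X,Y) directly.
H(X) = 1.4046 bits, H(Y|X) = 0.6643 bits, H(X,Y) = 2.0689 bits

Marginal of X (row sums):
  P(X=0) = 5/39 + 0 = 5/39
  P(X=1) = 2/39 + 4/13 = 14/39
  P(X=2) = 14/39 + 2/13 = 20/39
H(X) = -[(5/39)·log₂(5/39) + (14/39)·log₂(14/39) + (20/39)·log₂(20/39)]
  = 0.37993 + 0.53058 + 0.49409 = 1.4046 bits

H(Y|X) = Σ_x P(x)·H(Y|X=x):
  X=0: P(X=0) = 5/39, P(Y|X=0) = (1, 0) → H(Y|X=0) = 0.00000
  X=1: P(X=1) = 14/39, P(Y|X=1) = (1/7, 6/7) → H(Y|X=1) = 0.59167
  X=2: P(X=2) = 20/39, P(Y|X=2) = (7/10, 3/10) → H(Y|X=2) = 0.88129
H(Y|X) = (5/39)·0.00000 + (14/39)·0.59167 + (20/39)·0.88129 = 0.6643 bits

H(X,Y) = -Σ_{x,y} P(x,y) log₂ P(x,y). Per-cell terms -P(x,y)·log₂P(x,y):
  X=0: 0.37993, 0.00000
  X=1: 0.21976, 0.52321
  X=2: 0.53058, 0.41545
  (cells with P = 0 contribute 0)
Sum of the 6 terms: H(X,Y) = 2.0689 bits

Chain rule check:
  H(X) + H(Y|X) = 1.4046 + 0.6643 = 2.0689 bits
  H(X,Y) = 2.0689 bits
✓ Chain rule verified.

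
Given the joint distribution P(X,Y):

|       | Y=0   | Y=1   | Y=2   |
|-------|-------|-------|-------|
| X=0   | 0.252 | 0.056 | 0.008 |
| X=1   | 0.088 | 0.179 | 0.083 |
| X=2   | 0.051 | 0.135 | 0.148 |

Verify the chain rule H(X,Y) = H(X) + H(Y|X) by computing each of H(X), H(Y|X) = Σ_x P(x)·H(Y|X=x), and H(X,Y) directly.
H(X) = 1.5837 bits, H(Y|X) = 1.2738 bits, H(X,Y) = 2.8575 bits

Marginal of X (row sums):
  P(X=0) = 0.252 + 0.056 + 0.008 = 0.316
  P(X=1) = 0.088 + 0.179 + 0.083 = 0.350
  P(X=2) = 0.051 + 0.135 + 0.148 = 0.334
H(X) = -[0.316·log₂(0.316) + 0.350·log₂(0.350) + 0.334·log₂(0.334)]
  = 0.5252 + 0.5301 + 0.5284 = 1.5837 bits

H(Y|X) = Σ_x P(x)·H(Y|X=x):
  X=0: P(X=0) = 0.316, P(Y|X=0) = (63/79, 14/79, 2/79) → H(Y|X=0) = 0.8371
  X=1: P(X=1) = 0.350, P(Y|X=1) = (44/175, 179/350, 83/350) → H(Y|X=1) = 1.4879
  X=2: P(X=2) = 0.334, P(Y|X=2) = (51/334, 135/334, 74/167) → H(Y|X=2) = 1.4626
H(Y|X) = 0.316·0.8371 + 0.350·1.4879 + 0.334·1.4626 = 1.2738 bits

H(X,Y) = -Σ_{x,y} P(x,y) log₂ P(x,y). Per-cell terms -P(x,y)·log₂P(x,y):
  X=0: 0.5011, 0.2329, 0.0557
  X=1: 0.3086, 0.4443, 0.2980
  X=2: 0.2190, 0.3900, 0.4079
Sum of the 9 terms: H(X,Y) = 2.8575 bits

Chain rule check:
  H(X) + H(Y|X) = 1.5837 + 1.2738 = 2.8575 bits
  H(X,Y) = 2.8575 bits
✓ Chain rule verified.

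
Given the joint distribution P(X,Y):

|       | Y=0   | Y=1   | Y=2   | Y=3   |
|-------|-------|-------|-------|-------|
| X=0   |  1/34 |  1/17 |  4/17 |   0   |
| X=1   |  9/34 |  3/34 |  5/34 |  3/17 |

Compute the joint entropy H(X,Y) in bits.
2.5462 bits

H(X,Y) = -Σ_{x,y} P(x,y) log₂ P(x,y). Per-cell terms -P(x,y)·log₂P(x,y):
  X=0: 0.14963, 0.24044, 0.49117, 0.00000
  X=1: 0.50758, 0.30904, 0.40670, 0.44162
  (cells with P = 0 contribute 0)
Sum of the 8 terms: H(X,Y) = 2.5462 bits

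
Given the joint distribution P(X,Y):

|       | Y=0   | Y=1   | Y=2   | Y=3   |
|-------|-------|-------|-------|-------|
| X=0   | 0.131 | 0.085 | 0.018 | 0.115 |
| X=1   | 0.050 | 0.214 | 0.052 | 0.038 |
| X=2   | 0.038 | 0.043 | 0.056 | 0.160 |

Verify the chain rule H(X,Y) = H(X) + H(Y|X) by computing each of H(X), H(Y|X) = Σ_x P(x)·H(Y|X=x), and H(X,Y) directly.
H(X) = 1.5806 bits, H(Y|X) = 1.6926 bits, H(X,Y) = 3.2731 bits

Marginal of X (row sums):
  P(X=0) = 0.131 + 0.085 + 0.018 + 0.115 = 0.349
  P(X=1) = 0.050 + 0.214 + 0.052 + 0.038 = 0.354
  P(X=2) = 0.038 + 0.043 + 0.056 + 0.160 = 0.297
H(X) = -[0.349·log₂(0.349) + 0.354·log₂(0.354) + 0.297·log₂(0.297)]
  = 0.5300 + 0.5304 + 0.5202 = 1.5806 bits

H(Y|X) = Σ_x P(x)·H(Y|X=x):
  X=0: P(X=0) = 0.349, P(Y|X=0) = (131/349, 85/349, 18/349, 115/349) → H(Y|X=0) = 1.7753
  X=1: P(X=1) = 0.354, P(Y|X=1) = (25/177, 107/177, 26/177, 19/177) → H(Y|X=1) = 1.5899
  X=2: P(X=2) = 0.297, P(Y|X=2) = (38/297, 43/297, 56/297, 160/297) → H(Y|X=2) = 1.7178
H(Y|X) = 0.349·1.7753 + 0.354·1.5899 + 0.297·1.7178 = 1.6926 bits

H(X,Y) = -Σ_{x,y} P(x,y) log₂ P(x,y). Per-cell terms -P(x,y)·log₂P(x,y):
  X=0: 0.3841, 0.3023, 0.1043, 0.3588
  X=1: 0.2161, 0.4760, 0.2218, 0.1793
  X=2: 0.1793, 0.1952, 0.2329, 0.4230
Sum of the 12 terms: H(X,Y) = 3.2731 bits

Chain rule check:
  H(X) + H(Y|X) = 1.5806 + 1.6926 = 3.2732 bits
  H(X,Y) = 3.2731 bits
✓ Chain rule verified (Δ = 0.0001 is 4-dp rounding noise: each of the three values was rounded independently).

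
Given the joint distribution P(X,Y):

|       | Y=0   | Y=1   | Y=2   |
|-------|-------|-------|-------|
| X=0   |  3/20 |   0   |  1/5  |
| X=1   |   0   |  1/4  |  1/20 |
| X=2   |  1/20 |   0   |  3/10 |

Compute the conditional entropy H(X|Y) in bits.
0.8895 bits

H(X|Y) = H(X,Y) - H(Y)

H(X,Y) = -Σ_{x,y} P(x,y) log₂ P(x,y). Per-cell terms -P(x,y)·log₂P(x,y):
  X=0: 0.410545, 0.000000, 0.464386
  X=1: 0.000000, 0.500000, 0.216096
  X=2: 0.216096, 0.000000, 0.521090
  (cells with P = 0 contribute 0)
Sum of the 9 terms: H(X,Y) = 2.328213 bits

Marginal of Y (column sums):
  P(Y=0) = 3/20 + 0 + 1/20 = 1/5
  P(Y=1) = 0 + 1/4 + 0 = 1/4
  P(Y=2) = 1/5 + 1/20 + 3/10 = 11/20
H(Y) = -[(1/5)·log₂(1/5) + (1/4)·log₂(1/4) + (11/20)·log₂(11/20)]
  = 0.464386 + 0.500000 + 0.474373 = 1.438759 bits

H(X|Y) = H(X,Y) - H(Y) = 2.328213 - 1.438759 = 0.8895 bits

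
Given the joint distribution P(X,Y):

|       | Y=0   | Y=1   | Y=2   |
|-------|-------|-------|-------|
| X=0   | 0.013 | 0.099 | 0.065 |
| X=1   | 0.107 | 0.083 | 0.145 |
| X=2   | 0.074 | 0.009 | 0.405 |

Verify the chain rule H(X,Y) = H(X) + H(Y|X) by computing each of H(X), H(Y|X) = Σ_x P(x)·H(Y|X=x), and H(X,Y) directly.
H(X) = 1.4758 bits, H(Y|X) = 1.1065 bits, H(X,Y) = 2.5823 bits

Marginal of X (row sums):
  P(X=0) = 0.013 + 0.099 + 0.065 = 0.177
  P(X=1) = 0.107 + 0.083 + 0.145 = 0.335
  P(X=2) = 0.074 + 0.009 + 0.405 = 0.488
H(X) = -[0.177·log₂(0.177) + 0.335·log₂(0.335) + 0.488·log₂(0.488)]
  = 0.44218 + 0.52855 + 0.50510 = 1.4758 bits

H(Y|X) = Σ_x P(x)·H(Y|X=x):
  X=0: P(X=0) = 0.177, P(Y|X=0) = (13/177, 33/59, 65/177) → H(Y|X=0) = 1.27627
  X=1: P(X=1) = 0.335, P(Y|X=1) = (107/335, 83/335, 29/67) → H(Y|X=1) = 1.54756
  X=2: P(X=2) = 0.488, P(Y|X=2) = (37/244, 9/488, 405/488) → H(Y|X=2) = 0.74211
H(Y|X) = 0.177·1.27627 + 0.335·1.54756 + 0.488·0.74211 = 1.1065 bits

H(X,Y) = -Σ_{x,y} P(x,y) log₂ P(x,y). Per-cell terms -P(x,y)·log₂P(x,y):
  X=0: 0.08145, 0.33031, 0.25632
  X=1: 0.34500, 0.29803, 0.40395
  X=2: 0.27797, 0.06116, 0.52812
Sum of the 9 terms: H(X,Y) = 2.5823 bits

Chain rule check:
  H(X) + H(Y|X) = 1.4758 + 1.1065 = 2.5823 bits
  H(X,Y) = 2.5823 bits
✓ Chain rule verified.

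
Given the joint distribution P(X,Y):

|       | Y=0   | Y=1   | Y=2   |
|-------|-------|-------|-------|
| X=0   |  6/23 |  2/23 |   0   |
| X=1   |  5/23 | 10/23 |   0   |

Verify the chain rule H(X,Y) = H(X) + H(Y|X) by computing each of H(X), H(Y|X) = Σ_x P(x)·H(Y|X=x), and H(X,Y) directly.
H(X) = 0.9321 bits, H(Y|X) = 0.8811 bits, H(X,Y) = 1.8132 bits

Marginal of X (row sums):
  P(X=0) = 6/23 + 2/23 + 0 = 8/23
  P(X=1) = 5/23 + 10/23 + 0 = 15/23
H(X) = -[(8/23)·log₂(8/23) + (15/23)·log₂(15/23)]
  = 0.52993 + 0.40218 = 0.9321 bits

H(Y|X) = Σ_x P(x)·H(Y|X=x):
  X=0: P(X=0) = 8/23, P(Y|X=0) = (3/4, 1/4, 0) → H(Y|X=0) = 0.81128
  X=1: P(X=1) = 15/23, P(Y|X=1) = (1/3, 2/3, 0) → H(Y|X=1) = 0.91830
H(Y|X) = (8/23)·0.81128 + (15/23)·0.91830 = 0.8811 bits

H(X,Y) = -Σ_{x,y} P(x,y) log₂ P(x,y). Per-cell terms -P(x,y)·log₂P(x,y):
  X=0: 0.50572, 0.30640, 0.00000
  X=1: 0.47862, 0.52245, 0.00000
  (cells with P = 0 contribute 0)
Sum of the 6 terms: H(X,Y) = 1.8132 bits

Chain rule check:
  H(X) + H(Y|X) = 0.9321 + 0.8811 = 1.8132 bits
  H(X,Y) = 1.8132 bits
✓ Chain rule verified.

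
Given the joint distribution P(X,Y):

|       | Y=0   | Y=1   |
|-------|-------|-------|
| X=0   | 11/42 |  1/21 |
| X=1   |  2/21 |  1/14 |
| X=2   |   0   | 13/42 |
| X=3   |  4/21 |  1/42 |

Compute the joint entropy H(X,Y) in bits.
2.4182 bits

H(X,Y) = -Σ_{x,y} P(x,y) log₂ P(x,y). Per-cell terms -P(x,y)·log₂P(x,y):
  X=0: 0.50623, 0.20916
  X=1: 0.32308, 0.27195
  X=2: 0.00000, 0.52368
  X=3: 0.45568, 0.12839
  (cells with P = 0 contribute 0)
Sum of the 8 terms: H(X,Y) = 2.4182 bits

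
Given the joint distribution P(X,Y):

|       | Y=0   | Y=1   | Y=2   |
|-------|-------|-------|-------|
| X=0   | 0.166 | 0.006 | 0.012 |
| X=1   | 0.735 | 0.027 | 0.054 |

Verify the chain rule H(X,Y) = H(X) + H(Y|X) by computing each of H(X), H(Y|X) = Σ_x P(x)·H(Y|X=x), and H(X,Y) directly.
H(X) = 0.6887 bits, H(Y|X) = 0.5567 bits, H(X,Y) = 1.2455 bits

Marginal of X (row sums):
  P(X=0) = 0.166 + 0.006 + 0.012 = 0.184
  P(X=1) = 0.735 + 0.027 + 0.054 = 0.816
H(X) = -[0.184·log₂(0.184) + 0.816·log₂(0.816)]
  = 0.4493689 + 0.2393809 = 0.6887 bits

H(Y|X) = Σ_x P(x)·H(Y|X=x):
  X=0: P(X=0) = 0.184, P(Y|X=0) = (83/92, 3/92, 3/46) → H(Y|X=0) = 0.5518996
  X=1: P(X=1) = 0.816, P(Y|X=1) = (245/272, 9/272, 9/136) → H(Y|X=1) = 0.5578148
H(Y|X) = 0.184·0.5518996 + 0.816·0.5578148 = 0.5567 bits

H(X,Y) = -Σ_{x,y} P(x,y) log₂ P(x,y). Per-cell terms -P(x,y)·log₂P(x,y):
  X=0: 0.4300636, 0.0442849, 0.0765699
  X=1: 0.3264751, 0.1406942, 0.2273884
Sum of the 6 terms: H(X,Y) = 1.2455 bits

Chain rule check:
  H(X) + H(Y|X) = 0.6887 + 0.5567 = 1.2454 bits
  H(X,Y) = 1.2455 bits
✓ Chain rule verified (Δ = 0.0001 is 4-dp rounding noise: each of the three values was rounded independently).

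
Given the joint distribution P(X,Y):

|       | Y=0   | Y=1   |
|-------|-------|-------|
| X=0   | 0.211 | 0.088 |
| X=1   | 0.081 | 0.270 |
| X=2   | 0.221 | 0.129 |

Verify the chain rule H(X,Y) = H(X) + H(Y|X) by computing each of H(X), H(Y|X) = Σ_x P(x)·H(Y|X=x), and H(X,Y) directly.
H(X) = 1.5811 bits, H(Y|X) = 0.8673 bits, H(X,Y) = 2.4484 bits

Marginal of X (row sums):
  P(X=0) = 0.211 + 0.088 = 0.299
  P(X=1) = 0.081 + 0.270 = 0.351
  P(X=2) = 0.221 + 0.129 = 0.350
H(X) = -[0.299·log₂(0.299) + 0.351·log₂(0.351) + 0.350·log₂(0.350)]
  = 0.52079 + 0.53017 + 0.53010 = 1.5811 bits

H(Y|X) = Σ_x P(x)·H(Y|X=x):
  X=0: P(X=0) = 0.299, P(Y|X=0) = (211/299, 88/299) → H(Y|X=0) = 0.87423
  X=1: P(X=1) = 0.351, P(Y|X=1) = (3/13, 10/13) → H(Y|X=1) = 0.77935
  X=2: P(X=2) = 0.350, P(Y|X=2) = (221/350, 129/350) → H(Y|X=2) = 0.94957
H(Y|X) = 0.299·0.87423 + 0.351·0.77935 + 0.350·0.94957 = 0.8673 bits

H(X,Y) = -Σ_{x,y} P(x,y) log₂ P(x,y). Per-cell terms -P(x,y)·log₂P(x,y):
  X=0: 0.47363, 0.30856
  X=1: 0.29370, 0.51002
  X=2: 0.48131, 0.38114
Sum of the 6 terms: H(X,Y) = 2.4484 bits

Chain rule check:
  H(X) + H(Y|X) = 1.5811 + 0.8673 = 2.4484 bits
  H(X,Y) = 2.4484 bits
✓ Chain rule verified.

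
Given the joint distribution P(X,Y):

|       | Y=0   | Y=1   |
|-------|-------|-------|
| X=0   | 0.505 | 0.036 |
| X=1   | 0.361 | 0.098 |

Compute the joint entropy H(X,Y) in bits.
1.5295 bits

H(X,Y) = -Σ_{x,y} P(x,y) log₂ P(x,y). Per-cell terms -P(x,y)·log₂P(x,y):
  X=0: 0.4978, 0.1727
  X=1: 0.5306, 0.3284
Sum of the 4 terms: H(X,Y) = 1.5295 bits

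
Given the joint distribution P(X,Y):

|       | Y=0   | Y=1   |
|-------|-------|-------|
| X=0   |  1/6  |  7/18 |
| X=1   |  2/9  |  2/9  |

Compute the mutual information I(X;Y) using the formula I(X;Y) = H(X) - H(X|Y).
0.0300 bits

I(X;Y) = H(X) - H(X|Y)

Marginal of X (row sums):
  P(X=0) = 1/6 + 7/18 = 5/9
  P(X=1) = 2/9 + 2/9 = 4/9
H(X) = -[(5/9)·log₂(5/9) + (4/9)·log₂(4/9)]
  = 0.47111 + 0.51997 = 0.99108 bits

Marginal of Y (column sums):
  P(Y=0) = 1/6 + 2/9 = 7/18
  P(Y=1) = 7/18 + 2/9 = 11/18
H(X|Y) = Σ_y P(y)·H(X|Y=y):
  Y=0: P(Y=0) = 7/18, P(X|Y=0) = (3/7, 4/7) → H(X|Y=0) = 0.98523
  Y=1: P(Y=1) = 11/18, P(X|Y=1) = (7/11, 4/11) → H(X|Y=1) = 0.94566
H(X|Y) = (7/18)·0.98523 + (11/18)·0.94566 = 0.96105 bits

I(X;Y) = H(X) - H(X|Y) = 0.99108 - 0.96105 = 0.0300 bits

Cross-check via I(X;Y) = H(X) + H(Y) - H(X,Y): computing H(Y) from the column sums and H(X,Y) from the 4 cells in the same way gives H(Y) = 0.96408 bits and H(X,Y) = 1.92513 bits, so
I(X;Y) = 0.99108 + 0.96408 - 1.92513 = 0.0300 bits ✓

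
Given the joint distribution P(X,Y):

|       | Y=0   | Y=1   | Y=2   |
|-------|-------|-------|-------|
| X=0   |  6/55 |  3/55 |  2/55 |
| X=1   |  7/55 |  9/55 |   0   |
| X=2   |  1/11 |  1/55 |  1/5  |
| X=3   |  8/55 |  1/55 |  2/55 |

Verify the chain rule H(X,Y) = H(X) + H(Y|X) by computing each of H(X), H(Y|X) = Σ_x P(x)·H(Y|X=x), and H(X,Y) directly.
H(X) = 1.9706 bits, H(Y|X) = 1.1543 bits, H(X,Y) = 3.1248 bits

Marginal of X (row sums):
  P(X=0) = 6/55 + 3/55 + 2/55 = 1/5
  P(X=1) = 7/55 + 9/55 + 0 = 16/55
  P(X=2) = 1/11 + 1/55 + 1/5 = 17/55
  P(X=3) = 8/55 + 1/55 + 2/55 = 1/5
H(X) = -[(1/5)·log₂(1/5) + (16/55)·log₂(16/55) + (17/55)·log₂(17/55) + (1/5)·log₂(1/5)]
  = 0.464386 + 0.518214 + 0.523568 + 0.464386 = 1.9706 bits

H(Y|X) = Σ_x P(x)·H(Y|X=x):
  X=0: P(X=0) = 1/5, P(Y|X=0) = (6/11, 3/11, 2/11) → H(Y|X=0) = 1.435371
  X=1: P(X=1) = 16/55, P(Y|X=1) = (7/16, 9/16, 0) → H(Y|X=1) = 0.988699
  X=2: P(X=2) = 17/55, P(Y|X=2) = (5/17, 1/17, 11/17) → H(Y|X=2) = 1.166087
  X=3: P(X=3) = 1/5, P(Y|X=3) = (8/11, 1/11, 2/11) → H(Y|X=3) = 1.095795
H(Y|X) = (1/5)·1.435371 + (16/55)·0.988699 + (17/55)·1.166087 + (1/5)·1.095795 = 1.1543 bits

H(X,Y) = -Σ_{x,y} P(x,y) log₂ P(x,y). Per-cell terms -P(x,y)·log₂P(x,y):
  X=0: 0.348698, 0.228894, 0.173868
  X=1: 0.378510, 0.427326, 0.000000
  X=2: 0.314494, 0.105116, 0.464386
  X=3: 0.404561, 0.105116, 0.173868
  (cells with P = 0 contribute 0)
Sum of the 12 terms: H(X,Y) = 3.1248 bits

Chain rule check:
  H(X) + H(Y|X) = 1.9706 + 1.1543 = 3.1249 bits
  H(X,Y) = 3.1248 bits
✓ Chain rule verified (Δ = 0.0001 is 4-dp rounding noise: each of the three values was rounded independently).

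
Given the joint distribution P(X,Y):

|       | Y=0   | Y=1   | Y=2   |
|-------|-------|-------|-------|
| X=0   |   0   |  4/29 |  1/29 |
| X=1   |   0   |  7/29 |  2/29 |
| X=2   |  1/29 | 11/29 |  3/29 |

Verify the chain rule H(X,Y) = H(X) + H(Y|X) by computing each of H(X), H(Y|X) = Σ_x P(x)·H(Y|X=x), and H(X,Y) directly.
H(X) = 1.4531 bits, H(Y|X) = 0.9063 bits, H(X,Y) = 2.3594 bits

Marginal of X (row sums):
  P(X=0) = 0 + 4/29 + 1/29 = 5/29
  P(X=1) = 0 + 7/29 + 2/29 = 9/29
  P(X=2) = 1/29 + 11/29 + 3/29 = 15/29
H(X) = -[(5/29)·log₂(5/29) + (9/29)·log₂(9/29) + (15/29)·log₂(15/29)]
  = 0.4373 + 0.5239 + 0.4919 = 1.4531 bits

H(Y|X) = Σ_x P(x)·H(Y|X=x):
  X=0: P(X=0) = 5/29, P(Y|X=0) = (0, 4/5, 1/5) → H(Y|X=0) = 0.7219
  X=1: P(X=1) = 9/29, P(Y|X=1) = (0, 7/9, 2/9) → H(Y|X=1) = 0.7642
  X=2: P(X=2) = 15/29, P(Y|X=2) = (1/15, 11/15, 1/5) → H(Y|X=2) = 1.0530
H(Y|X) = (5/29)·0.7219 + (9/29)·0.7642 + (15/29)·1.0530 = 0.9063 bits

H(X,Y) = -Σ_{x,y} P(x,y) log₂ P(x,y). Per-cell terms -P(x,y)·log₂P(x,y):
  X=0: 0.0000, 0.3942, 0.1675
  X=1: 0.0000, 0.4950, 0.2661
  X=2: 0.1675, 0.5305, 0.3386
  (cells with P = 0 contribute 0)
Sum of the 9 terms: H(X,Y) = 2.3594 bits

Chain rule check:
  H(X) + H(Y|X) = 1.4531 + 0.9063 = 2.3594 bits
  H(X,Y) = 2.3594 bits
✓ Chain rule verified.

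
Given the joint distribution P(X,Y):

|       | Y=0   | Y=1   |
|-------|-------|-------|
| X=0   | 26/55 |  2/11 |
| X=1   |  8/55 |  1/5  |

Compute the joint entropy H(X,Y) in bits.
1.8271 bits

H(X,Y) = -Σ_{x,y} P(x,y) log₂ P(x,y). Per-cell terms -P(x,y)·log₂P(x,y):
  X=0: 0.51098, 0.44717
  X=1: 0.40456, 0.46439
Sum of the 4 terms: H(X,Y) = 1.8271 bits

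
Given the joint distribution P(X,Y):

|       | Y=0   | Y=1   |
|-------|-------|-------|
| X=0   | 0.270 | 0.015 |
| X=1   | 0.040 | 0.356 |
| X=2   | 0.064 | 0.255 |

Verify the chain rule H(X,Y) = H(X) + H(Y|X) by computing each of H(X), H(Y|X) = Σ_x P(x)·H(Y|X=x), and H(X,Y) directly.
H(X) = 1.5712 bits, H(Y|X) = 0.5025 bits, H(X,Y) = 2.0736 bits

Marginal of X (row sums):
  P(X=0) = 0.270 + 0.015 = 0.285
  P(X=1) = 0.040 + 0.356 = 0.396
  P(X=2) = 0.064 + 0.255 = 0.319
H(X) = -[0.285·log₂(0.285) + 0.396·log₂(0.396) + 0.319·log₂(0.319)]
  = 0.51613 + 0.52923 + 0.52583 = 1.5712 bits

H(Y|X) = Σ_x P(x)·H(Y|X=x):
  X=0: P(X=0) = 0.285, P(Y|X=0) = (18/19, 1/19) → H(Y|X=0) = 0.29747
  X=1: P(X=1) = 0.396, P(Y|X=1) = (10/99, 89/99) → H(Y|X=1) = 0.47219
  X=2: P(X=2) = 0.319, P(Y|X=2) = (64/319, 255/319) → H(Y|X=2) = 0.72318
H(Y|X) = 0.285·0.29747 + 0.396·0.47219 + 0.319·0.72318 = 0.5025 bits

H(X,Y) = -Σ_{x,y} P(x,y) log₂ P(x,y). Per-cell terms -P(x,y)·log₂P(x,y):
  X=0: 0.51002, 0.09088
  X=1: 0.18575, 0.53046
  X=2: 0.25381, 0.50271
Sum of the 6 terms: H(X,Y) = 2.0736 bits

Chain rule check:
  H(X) + H(Y|X) = 1.5712 + 0.5025 = 2.0737 bits
  H(X,Y) = 2.0736 bits
✓ Chain rule verified (Δ = 0.0001 is 4-dp rounding noise: each of the three values was rounded independently).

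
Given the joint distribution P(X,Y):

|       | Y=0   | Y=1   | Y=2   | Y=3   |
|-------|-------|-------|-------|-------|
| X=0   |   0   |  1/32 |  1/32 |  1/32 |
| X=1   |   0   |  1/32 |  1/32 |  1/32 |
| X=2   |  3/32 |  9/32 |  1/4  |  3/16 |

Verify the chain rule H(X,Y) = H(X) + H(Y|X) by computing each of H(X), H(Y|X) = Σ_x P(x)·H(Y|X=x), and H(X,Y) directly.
H(X) = 0.8837 bits, H(Y|X) = 1.8415 bits, H(X,Y) = 2.7252 bits

Marginal of X (row sums):
  P(X=0) = 0 + 1/32 + 1/32 + 1/32 = 3/32
  P(X=1) = 0 + 1/32 + 1/32 + 1/32 = 3/32
  P(X=2) = 3/32 + 9/32 + 1/4 + 3/16 = 13/16
H(X) = -[(3/32)·log₂(3/32) + (3/32)·log₂(3/32) + (13/16)·log₂(13/16)]
  = 0.32016 + 0.32016 + 0.24339 = 0.8837 bits

H(Y|X) = Σ_x P(x)·H(Y|X=x):
  X=0: P(X=0) = 3/32, P(Y|X=0) = (0, 1/3, 1/3, 1/3) → H(Y|X=0) = 1.58496
  X=1: P(X=1) = 3/32, P(Y|X=1) = (0, 1/3, 1/3, 1/3) → H(Y|X=1) = 1.58496
  X=2: P(X=2) = 13/16, P(Y|X=2) = (3/26, 9/26, 4/13, 3/13) → H(Y|X=2) = 1.90067
H(Y|X) = (3/32)·1.58496 + (3/32)·1.58496 + (13/16)·1.90067 = 1.8415 bits

H(X,Y) = -Σ_{x,y} P(x,y) log₂ P(x,y). Per-cell terms -P(x,y)·log₂P(x,y):
  X=0: 0.00000, 0.15625, 0.15625, 0.15625
  X=1: 0.00000, 0.15625, 0.15625, 0.15625
  X=2: 0.32016, 0.51471, 0.50000, 0.45282
  (cells with P = 0 contribute 0)
Sum of the 12 terms: H(X,Y) = 2.7252 bits

Chain rule check:
  H(X) + H(Y|X) = 0.8837 + 1.8415 = 2.7252 bits
  H(X,Y) = 2.7252 bits
✓ Chain rule verified.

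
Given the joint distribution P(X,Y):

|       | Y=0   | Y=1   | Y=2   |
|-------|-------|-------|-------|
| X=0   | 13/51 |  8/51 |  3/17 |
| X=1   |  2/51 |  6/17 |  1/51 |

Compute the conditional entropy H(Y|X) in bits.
1.2108 bits

H(Y|X) = H(X,Y) - H(X)

H(X,Y) = -Σ_{x,y} P(x,y) log₂ P(x,y). Per-cell terms -P(x,y)·log₂P(x,y):
  X=0: 0.5027, 0.4192, 0.4416
  X=1: 0.1832, 0.5303, 0.1112
Sum of the 6 terms: H(X,Y) = 2.1882 bits

Marginal of X (row sums):
  P(X=0) = 13/51 + 8/51 + 3/17 = 10/17
  P(X=1) = 2/51 + 6/17 + 1/51 = 7/17
H(X) = -[(10/17)·log₂(10/17) + (7/17)·log₂(7/17)]
  = 0.4503 + 0.5271 = 0.9774 bits

H(Y|X) = H(X,Y) - H(X) = 2.1882 - 0.9774 = 1.2108 bits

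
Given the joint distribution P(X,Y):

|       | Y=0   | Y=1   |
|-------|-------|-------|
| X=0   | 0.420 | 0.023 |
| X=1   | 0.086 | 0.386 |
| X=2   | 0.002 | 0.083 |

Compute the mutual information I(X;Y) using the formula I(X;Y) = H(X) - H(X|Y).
0.5324 bits

I(X;Y) = H(X) - H(X|Y)

Marginal of X (row sums):
  P(X=0) = 0.420 + 0.023 = 0.443
  P(X=1) = 0.086 + 0.386 = 0.472
  P(X=2) = 0.002 + 0.083 = 0.085
H(X) = -[0.443·log₂(0.443) + 0.472·log₂(0.472) + 0.085·log₂(0.085)]
  = 0.52036 + 0.51124 + 0.30229 = 1.3339 bits

Marginal of Y (column sums):
  P(Y=0) = 0.420 + 0.086 + 0.002 = 0.508
  P(Y=1) = 0.023 + 0.386 + 0.083 = 0.492
H(X|Y) = Σ_y P(y)·H(X|Y=y):
  Y=0: P(Y=0) = 0.508, P(X|Y=0) = (105/127, 43/254, 1/254) → H(X|Y=0) = 0.69215
  Y=1: P(Y=1) = 0.492, P(X|Y=1) = (23/492, 193/246, 83/492) → H(X|Y=1) = 0.91435
H(X|Y) = 0.508·0.69215 + 0.492·0.91435 = 0.8015 bits

I(X;Y) = H(X) - H(X|Y) = 1.3339 - 0.8015 = 0.5324 bits

Cross-check via I(X;Y) = H(X) + H(Y) - H(X,Y): computing H(Y) from the column sums and H(X,Y) from the 6 cells in the same way gives H(Y) = 0.9998 bits and H(X,Y) = 1.8013 bits, so
I(X;Y) = 1.3339 + 0.9998 - 1.8013 = 0.5324 bits ✓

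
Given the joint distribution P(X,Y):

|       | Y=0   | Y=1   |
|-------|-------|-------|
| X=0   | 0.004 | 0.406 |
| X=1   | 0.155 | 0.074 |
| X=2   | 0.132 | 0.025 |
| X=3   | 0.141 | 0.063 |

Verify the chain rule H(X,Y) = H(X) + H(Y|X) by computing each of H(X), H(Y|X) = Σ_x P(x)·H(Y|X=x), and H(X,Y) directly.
H(X) = 1.9016 bits, H(Y|X) = 0.5216 bits, H(X,Y) = 2.4232 bits

Marginal of X (row sums):
  P(X=0) = 0.004 + 0.406 = 0.410
  P(X=1) = 0.155 + 0.074 = 0.229
  P(X=2) = 0.132 + 0.025 = 0.157
  P(X=3) = 0.141 + 0.063 = 0.204
H(X) = -[0.410·log₂(0.410) + 0.229·log₂(0.229) + 0.157·log₂(0.157) + 0.204·log₂(0.204)]
  = 0.5274 + 0.4870 + 0.4194 + 0.4678 = 1.9016 bits

H(Y|X) = Σ_x P(x)·H(Y|X=x):
  X=0: P(X=0) = 0.410, P(Y|X=0) = (2/205, 203/205) → H(Y|X=0) = 0.0792
  X=1: P(X=1) = 0.229, P(Y|X=1) = (155/229, 74/229) → H(Y|X=1) = 0.9078
  X=2: P(X=2) = 0.157, P(Y|X=2) = (132/157, 25/157) → H(Y|X=2) = 0.6325
  X=3: P(X=3) = 0.204, P(Y|X=3) = (47/68, 21/68) → H(Y|X=3) = 0.8918
H(Y|X) = 0.410·0.0792 + 0.229·0.9078 + 0.157·0.6325 + 0.204·0.8918 = 0.5216 bits

H(X,Y) = -Σ_{x,y} P(x,y) log₂ P(x,y). Per-cell terms -P(x,y)·log₂P(x,y):
  X=0: 0.0319, 0.5280
  X=1: 0.4169, 0.2780
  X=2: 0.3856, 0.1330
  X=3: 0.3985, 0.2513
Sum of the 8 terms: H(X,Y) = 2.4232 bits

Chain rule check:
  H(X) + H(Y|X) = 1.9016 + 0.5216 = 2.4232 bits
  H(X,Y) = 2.4232 bits
✓ Chain rule verified.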